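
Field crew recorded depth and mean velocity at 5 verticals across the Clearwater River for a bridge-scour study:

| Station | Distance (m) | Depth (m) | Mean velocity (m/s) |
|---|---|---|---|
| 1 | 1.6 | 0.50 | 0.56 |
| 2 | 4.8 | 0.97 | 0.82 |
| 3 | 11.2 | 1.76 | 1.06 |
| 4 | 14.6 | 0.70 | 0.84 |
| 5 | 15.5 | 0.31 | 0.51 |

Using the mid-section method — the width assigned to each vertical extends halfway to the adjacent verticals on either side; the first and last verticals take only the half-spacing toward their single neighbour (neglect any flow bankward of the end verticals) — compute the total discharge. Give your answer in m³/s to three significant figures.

14.7 m³/s

w_1 = (4.8 − 1.6)/2 = 1.6 m; q_1 = 0.56 × 0.50 × 1.6 = 0.4480 m³/s
w_2 = (11.2 − 1.6)/2 = 4.8 m; q_2 = 0.82 × 0.97 × 4.8 = 3.818 m³/s
w_3 = (14.6 − 4.8)/2 = 4.9 m; q_3 = 1.06 × 1.76 × 4.9 = 9.141 m³/s
w_4 = (15.5 − 11.2)/2 = 2.15 m; q_4 = 0.84 × 0.70 × 2.15 = 1.264 m³/s
w_5 = (15.5 − 14.6)/2 = 0.45 m; q_5 = 0.51 × 0.31 × 0.45 = 0.07115 m³/s
Q = Σ qᵢ = 14.74 m³/s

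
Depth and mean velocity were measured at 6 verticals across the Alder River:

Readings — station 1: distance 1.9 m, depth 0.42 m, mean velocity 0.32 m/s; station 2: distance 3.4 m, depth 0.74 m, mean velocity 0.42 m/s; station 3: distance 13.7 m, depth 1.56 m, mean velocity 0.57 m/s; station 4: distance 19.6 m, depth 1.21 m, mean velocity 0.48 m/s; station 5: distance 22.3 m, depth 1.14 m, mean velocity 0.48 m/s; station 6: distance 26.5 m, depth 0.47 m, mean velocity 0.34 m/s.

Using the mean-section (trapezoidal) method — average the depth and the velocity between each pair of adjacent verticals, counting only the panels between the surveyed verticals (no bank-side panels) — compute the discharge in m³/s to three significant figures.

13.4 m³/s

Panel 1-2: Δb = 1.5 m, d̄ = (0.42+0.74)/2 = 0.58, v̄ = (0.32+0.42)/2 = 0.37 → q = 1.5×0.58×0.37 = 0.3219 m³/s
Panel 2-3: Δb = 10.3 m, d̄ = (0.74+1.56)/2 = 1.15, v̄ = (0.42+0.57)/2 = 0.495 → q = 10.3×1.15×0.495 = 5.863 m³/s
Panel 3-4: Δb = 5.9 m, d̄ = (1.56+1.21)/2 = 1.385, v̄ = (0.57+0.48)/2 = 0.525 → q = 5.9×1.385×0.525 = 4.290 m³/s
Panel 4-5: Δb = 2.7 m, d̄ = (1.21+1.14)/2 = 1.175, v̄ = (0.48+0.48)/2 = 0.48 → q = 2.7×1.175×0.48 = 1.523 m³/s
Panel 5-6: Δb = 4.2 m, d̄ = (1.14+0.47)/2 = 0.805, v̄ = (0.48+0.34)/2 = 0.41 → q = 4.2×0.805×0.41 = 1.386 m³/s
Q = Σ q = 13.38 m³/s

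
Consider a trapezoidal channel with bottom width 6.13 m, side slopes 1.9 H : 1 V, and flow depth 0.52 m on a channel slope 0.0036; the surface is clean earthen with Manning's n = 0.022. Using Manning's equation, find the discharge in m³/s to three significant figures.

5.86 m³/s

A = (b + z·y)·y = (6.13 + 1.9×0.52)×0.52 = 3.701 m²
P = b + 2y√(1+z²) = 6.13 + 2×0.52×√(1+1.9²) = 8.363 m
R = A/P = 3.701/8.363 = 0.4426 m
Q = (1/n)·A·R^(2/3)·S^(1/2) = (1/0.022) × 3.701 × 0.4426^(2/3) × 0.0036^(1/2) = 5.863 m³/s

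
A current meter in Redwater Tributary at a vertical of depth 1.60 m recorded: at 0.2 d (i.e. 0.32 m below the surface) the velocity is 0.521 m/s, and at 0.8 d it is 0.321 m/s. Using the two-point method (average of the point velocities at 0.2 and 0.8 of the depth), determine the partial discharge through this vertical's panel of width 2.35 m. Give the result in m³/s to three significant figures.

1.58 m³/s

v̄ = (0.521 + 0.321) / 2 = 0.4210 m/s
q = v̄ × d × w = 0.4210 × 1.60 × 2.35 = 1.583 m³/s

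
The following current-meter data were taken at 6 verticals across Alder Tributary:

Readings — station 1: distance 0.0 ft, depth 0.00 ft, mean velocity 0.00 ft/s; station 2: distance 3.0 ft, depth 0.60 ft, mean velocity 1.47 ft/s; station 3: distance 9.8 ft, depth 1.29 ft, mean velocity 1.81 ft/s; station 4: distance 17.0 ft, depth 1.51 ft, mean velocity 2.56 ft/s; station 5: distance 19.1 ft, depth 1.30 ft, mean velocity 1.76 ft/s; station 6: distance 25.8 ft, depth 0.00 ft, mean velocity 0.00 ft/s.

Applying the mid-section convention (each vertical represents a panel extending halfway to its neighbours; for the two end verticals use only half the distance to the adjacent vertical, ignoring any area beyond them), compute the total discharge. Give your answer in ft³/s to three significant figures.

48.7 ft³/s

w_2 = (9.8 − 0.0)/2 = 4.9 ft; q_2 = 1.47 × 0.60 × 4.9 = 4.322 ft³/s
w_3 = (17.0 − 3.0)/2 = 7 ft; q_3 = 1.81 × 1.29 × 7 = 16.34 ft³/s
w_4 = (19.1 − 9.8)/2 = 4.65 ft; q_4 = 2.56 × 1.51 × 4.65 = 17.98 ft³/s
w_5 = (25.8 − 17.0)/2 = 4.4 ft; q_5 = 1.76 × 1.30 × 4.4 = 10.07 ft³/s
Stations 1, 6 contribute zero (depth or velocity is 0).
Q = Σ qᵢ = 48.71 ft³/s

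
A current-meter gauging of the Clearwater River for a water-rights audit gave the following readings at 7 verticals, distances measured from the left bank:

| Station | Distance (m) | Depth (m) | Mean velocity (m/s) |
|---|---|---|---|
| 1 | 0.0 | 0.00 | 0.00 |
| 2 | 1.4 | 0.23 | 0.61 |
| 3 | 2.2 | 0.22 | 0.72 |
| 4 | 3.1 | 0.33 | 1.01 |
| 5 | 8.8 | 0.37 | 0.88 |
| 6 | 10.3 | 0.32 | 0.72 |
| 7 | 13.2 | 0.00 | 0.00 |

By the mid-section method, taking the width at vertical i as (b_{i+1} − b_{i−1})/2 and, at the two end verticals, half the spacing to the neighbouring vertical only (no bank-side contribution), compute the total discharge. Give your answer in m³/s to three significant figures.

3.07 m³/s

w_2 = (2.2 − 0.0)/2 = 1.1 m; q_2 = 0.61 × 0.23 × 1.1 = 0.1543 m³/s
w_3 = (3.1 − 1.4)/2 = 0.85 m; q_3 = 0.72 × 0.22 × 0.85 = 0.1346 m³/s
w_4 = (8.8 − 2.2)/2 = 3.3 m; q_4 = 1.01 × 0.33 × 3.3 = 1.100 m³/s
w_5 = (10.3 − 3.1)/2 = 3.6 m; q_5 = 0.88 × 0.37 × 3.6 = 1.172 m³/s
w_6 = (13.2 − 8.8)/2 = 2.2 m; q_6 = 0.72 × 0.32 × 2.2 = 0.5069 m³/s
Stations 1, 7 contribute zero (depth or velocity is 0).
Q = Σ qᵢ = 3.068 m³/s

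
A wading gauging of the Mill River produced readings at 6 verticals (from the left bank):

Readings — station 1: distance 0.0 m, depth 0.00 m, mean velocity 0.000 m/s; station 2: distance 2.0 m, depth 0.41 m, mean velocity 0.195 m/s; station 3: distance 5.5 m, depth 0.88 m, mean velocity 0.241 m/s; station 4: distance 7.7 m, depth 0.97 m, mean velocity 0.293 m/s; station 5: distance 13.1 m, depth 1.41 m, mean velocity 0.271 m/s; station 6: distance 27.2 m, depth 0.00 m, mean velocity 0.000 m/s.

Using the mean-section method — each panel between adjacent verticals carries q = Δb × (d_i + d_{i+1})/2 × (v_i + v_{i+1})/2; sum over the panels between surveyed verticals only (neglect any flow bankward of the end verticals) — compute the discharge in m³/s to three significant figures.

Panel 1-2: Δb = 2 m, d̄ = (0.00+0.41)/2 = 0.205, v̄ = (0.000+0.195)/2 = 0.0975 → q = 2×0.205×0.0975 = 0.03998 m³/s
Panel 2-3: Δb = 3.5 m, d̄ = (0.41+0.88)/2 = 0.645, v̄ = (0.195+0.241)/2 = 0.218 → q = 3.5×0.645×0.218 = 0.4921 m³/s
Panel 3-4: Δb = 2.2 m, d̄ = (0.88+0.97)/2 = 0.925, v̄ = (0.241+0.293)/2 = 0.267 → q = 2.2×0.925×0.267 = 0.5433 m³/s
Panel 4-5: Δb = 5.4 m, d̄ = (0.97+1.41)/2 = 1.19, v̄ = (0.293+0.271)/2 = 0.282 → q = 5.4×1.19×0.282 = 1.812 m³/s
Panel 5-6: Δb = 14.1 m, d̄ = (1.41+0.00)/2 = 0.705, v̄ = (0.271+0.000)/2 = 0.1355 → q = 14.1×0.705×0.1355 = 1.347 m³/s
Q = Σ q = 4.235 m³/s

4.23 m³/s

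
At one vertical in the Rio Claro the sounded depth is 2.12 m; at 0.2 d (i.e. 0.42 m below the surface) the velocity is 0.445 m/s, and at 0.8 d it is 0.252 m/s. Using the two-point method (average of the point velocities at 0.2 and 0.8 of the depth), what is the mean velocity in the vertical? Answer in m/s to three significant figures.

0.349 m/s

v̄ = (0.445 + 0.252) / 2 = 0.3485 m/s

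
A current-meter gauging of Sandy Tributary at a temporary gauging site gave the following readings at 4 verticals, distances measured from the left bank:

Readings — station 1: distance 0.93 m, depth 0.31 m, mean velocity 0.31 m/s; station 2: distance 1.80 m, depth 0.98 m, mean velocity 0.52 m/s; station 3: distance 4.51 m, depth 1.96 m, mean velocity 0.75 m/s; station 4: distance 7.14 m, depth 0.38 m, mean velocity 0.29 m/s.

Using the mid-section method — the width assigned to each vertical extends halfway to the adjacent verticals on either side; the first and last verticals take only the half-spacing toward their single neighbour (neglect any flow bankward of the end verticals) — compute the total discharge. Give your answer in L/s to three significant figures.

5020 L/s

w_1 = (1.80 − 0.93)/2 = 0.435 m; q_1 = 0.31 × 0.31 × 0.435 = 0.04180 m³/s
w_2 = (4.51 − 0.93)/2 = 1.79 m; q_2 = 0.52 × 0.98 × 1.79 = 0.9122 m³/s
w_3 = (7.14 − 1.80)/2 = 2.67 m; q_3 = 0.75 × 1.96 × 2.67 = 3.925 m³/s
w_4 = (7.14 − 4.51)/2 = 1.315 m; q_4 = 0.29 × 0.38 × 1.315 = 0.1449 m³/s
Q = Σ qᵢ = 5.024 m³/s
= 5.024 × 1000 = 5024 L/s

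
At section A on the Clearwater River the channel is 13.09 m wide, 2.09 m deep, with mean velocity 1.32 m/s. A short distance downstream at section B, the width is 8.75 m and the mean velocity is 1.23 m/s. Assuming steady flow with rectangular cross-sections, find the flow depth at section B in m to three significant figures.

Q = A₁V₁ = (13.09×2.09) × 1.32 = 36.11 m³/s
d₂ = Q/(b₂ V₂) = 36.11/(8.75×1.23) = 3.355 m

3.36 m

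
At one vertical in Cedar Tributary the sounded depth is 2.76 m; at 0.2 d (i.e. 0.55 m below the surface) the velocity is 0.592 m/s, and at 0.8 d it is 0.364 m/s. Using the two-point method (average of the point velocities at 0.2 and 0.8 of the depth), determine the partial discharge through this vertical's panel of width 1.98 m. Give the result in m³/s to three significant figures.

v̄ = (0.592 + 0.364) / 2 = 0.4780 m/s
q = v̄ × d × w = 0.4780 × 2.76 × 1.98 = 2.612 m³/s

2.61 m³/s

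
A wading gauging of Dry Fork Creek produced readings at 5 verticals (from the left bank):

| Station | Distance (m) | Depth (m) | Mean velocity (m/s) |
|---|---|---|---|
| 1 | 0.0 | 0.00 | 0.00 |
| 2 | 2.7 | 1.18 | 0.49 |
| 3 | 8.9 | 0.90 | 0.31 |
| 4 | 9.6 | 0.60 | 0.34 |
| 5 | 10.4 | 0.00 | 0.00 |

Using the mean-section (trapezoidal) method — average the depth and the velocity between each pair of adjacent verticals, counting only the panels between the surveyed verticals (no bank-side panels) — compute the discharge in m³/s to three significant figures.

Panel 1-2: Δb = 2.7 m, d̄ = (0.00+1.18)/2 = 0.59, v̄ = (0.00+0.49)/2 = 0.245 → q = 2.7×0.59×0.245 = 0.3903 m³/s
Panel 2-3: Δb = 6.2 m, d̄ = (1.18+0.90)/2 = 1.04, v̄ = (0.49+0.31)/2 = 0.4 → q = 6.2×1.04×0.4 = 2.579 m³/s
Panel 3-4: Δb = 0.7 m, d̄ = (0.90+0.60)/2 = 0.75, v̄ = (0.31+0.34)/2 = 0.325 → q = 0.7×0.75×0.325 = 0.1706 m³/s
Panel 4-5: Δb = 0.8 m, d̄ = (0.60+0.00)/2 = 0.3, v̄ = (0.34+0.00)/2 = 0.17 → q = 0.8×0.3×0.17 = 0.04080 m³/s
Q = Σ q = 3.181 m³/s

3.18 m³/s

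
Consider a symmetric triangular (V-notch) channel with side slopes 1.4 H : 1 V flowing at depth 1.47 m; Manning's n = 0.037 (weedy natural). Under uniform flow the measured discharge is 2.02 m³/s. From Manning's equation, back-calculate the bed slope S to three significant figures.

A = z·y² = 1.4×1.47² = 3.025 m²
P = 2y√(1+z²) = 2×1.47×√(1+1.4²) = 5.058 m
R = A/P = 3.025/5.058 = 0.5981 m
S = (Q·n / (1·A·R^(2/3)))² = (2.02×0.037 / (1×3.025×0.7099))² = 0.001211

0.00121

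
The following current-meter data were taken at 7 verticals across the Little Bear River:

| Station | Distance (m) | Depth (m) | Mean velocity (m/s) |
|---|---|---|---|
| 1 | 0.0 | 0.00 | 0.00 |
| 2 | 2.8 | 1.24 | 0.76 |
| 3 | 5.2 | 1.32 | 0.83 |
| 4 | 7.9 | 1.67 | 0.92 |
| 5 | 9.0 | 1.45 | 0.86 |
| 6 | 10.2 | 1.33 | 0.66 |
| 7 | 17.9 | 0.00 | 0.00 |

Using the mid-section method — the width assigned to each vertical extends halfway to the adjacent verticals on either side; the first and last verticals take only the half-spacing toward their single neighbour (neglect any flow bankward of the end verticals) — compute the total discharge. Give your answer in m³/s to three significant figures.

w_2 = (5.2 − 0.0)/2 = 2.6 m; q_2 = 0.76 × 1.24 × 2.6 = 2.450 m³/s
w_3 = (7.9 − 2.8)/2 = 2.55 m; q_3 = 0.83 × 1.32 × 2.55 = 2.794 m³/s
w_4 = (9.0 − 5.2)/2 = 1.9 m; q_4 = 0.92 × 1.67 × 1.9 = 2.919 m³/s
w_5 = (10.2 − 7.9)/2 = 1.15 m; q_5 = 0.86 × 1.45 × 1.15 = 1.434 m³/s
w_6 = (17.9 − 9.0)/2 = 4.45 m; q_6 = 0.66 × 1.33 × 4.45 = 3.906 m³/s
Stations 1, 7 contribute zero (depth or velocity is 0).
Q = Σ qᵢ = 13.50 m³/s

13.5 m³/s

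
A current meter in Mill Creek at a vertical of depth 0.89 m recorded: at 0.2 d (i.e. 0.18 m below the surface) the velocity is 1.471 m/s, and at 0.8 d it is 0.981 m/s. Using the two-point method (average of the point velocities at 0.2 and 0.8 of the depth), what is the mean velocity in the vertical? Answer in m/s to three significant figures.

1.23 m/s

v̄ = (1.471 + 0.981) / 2 = 1.226 m/s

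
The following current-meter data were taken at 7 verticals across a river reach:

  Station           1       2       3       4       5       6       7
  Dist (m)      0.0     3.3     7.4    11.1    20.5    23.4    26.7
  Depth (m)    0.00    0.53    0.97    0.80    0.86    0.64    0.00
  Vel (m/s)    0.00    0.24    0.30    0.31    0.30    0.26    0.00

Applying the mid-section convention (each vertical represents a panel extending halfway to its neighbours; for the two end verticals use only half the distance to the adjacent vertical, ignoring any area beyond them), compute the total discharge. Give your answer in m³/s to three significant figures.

w_2 = (7.4 − 0.0)/2 = 3.7 m; q_2 = 0.24 × 0.53 × 3.7 = 0.4706 m³/s
w_3 = (11.1 − 3.3)/2 = 3.9 m; q_3 = 0.30 × 0.97 × 3.9 = 1.135 m³/s
w_4 = (20.5 − 7.4)/2 = 6.55 m; q_4 = 0.31 × 0.80 × 6.55 = 1.624 m³/s
w_5 = (23.4 − 11.1)/2 = 6.15 m; q_5 = 0.30 × 0.86 × 6.15 = 1.587 m³/s
w_6 = (26.7 − 20.5)/2 = 3.1 m; q_6 = 0.26 × 0.64 × 3.1 = 0.5158 m³/s
Stations 1, 7 contribute zero (depth or velocity is 0).
Q = Σ qᵢ = 5.332 m³/s

5.33 m³/s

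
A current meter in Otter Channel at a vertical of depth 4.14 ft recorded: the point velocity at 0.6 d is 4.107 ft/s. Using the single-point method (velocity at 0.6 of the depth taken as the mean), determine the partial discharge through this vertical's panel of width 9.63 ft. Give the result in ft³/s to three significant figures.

v̄ = v₀.₆ = 4.107 ft/s
q = v̄ × d × w = 4.107 × 4.14 × 9.63 = 163.7 ft³/s

164 ft³/s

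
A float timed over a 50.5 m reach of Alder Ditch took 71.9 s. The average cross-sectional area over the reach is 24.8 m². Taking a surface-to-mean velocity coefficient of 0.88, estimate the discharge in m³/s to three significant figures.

15.3 m³/s

v_surface = L / t̄ = 50.5 / 71.9 = 0.7024 m/s
v_mean = 0.88 × 0.7024 = 0.6181 m/s
Q = A × v_mean = 24.8 × 0.6181 = 15.33 m³/s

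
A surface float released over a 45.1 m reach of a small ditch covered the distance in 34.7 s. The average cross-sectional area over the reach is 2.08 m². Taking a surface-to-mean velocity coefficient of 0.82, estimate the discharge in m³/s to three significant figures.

2.22 m³/s

v_surface = L / t̄ = 45.1 / 34.7 = 1.300 m/s
v_mean = 0.82 × 1.300 = 1.066 m/s
Q = A × v_mean = 2.08 × 1.066 = 2.217 m³/s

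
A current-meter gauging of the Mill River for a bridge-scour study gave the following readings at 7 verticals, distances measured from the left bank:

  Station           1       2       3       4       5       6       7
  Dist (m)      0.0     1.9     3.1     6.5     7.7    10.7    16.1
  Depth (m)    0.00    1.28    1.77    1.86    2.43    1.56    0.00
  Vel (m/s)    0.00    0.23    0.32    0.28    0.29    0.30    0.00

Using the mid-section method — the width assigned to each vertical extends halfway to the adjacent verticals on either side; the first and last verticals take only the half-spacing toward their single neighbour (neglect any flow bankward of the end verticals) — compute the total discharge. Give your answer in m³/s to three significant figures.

6.40 m³/s

w_2 = (3.1 − 0.0)/2 = 1.55 m; q_2 = 0.23 × 1.28 × 1.55 = 0.4563 m³/s
w_3 = (6.5 − 1.9)/2 = 2.3 m; q_3 = 0.32 × 1.77 × 2.3 = 1.303 m³/s
w_4 = (7.7 − 3.1)/2 = 2.3 m; q_4 = 0.28 × 1.86 × 2.3 = 1.198 m³/s
w_5 = (10.7 − 6.5)/2 = 2.1 m; q_5 = 0.29 × 2.43 × 2.1 = 1.480 m³/s
w_6 = (16.1 − 7.7)/2 = 4.2 m; q_6 = 0.30 × 1.56 × 4.2 = 1.966 m³/s
Stations 1, 7 contribute zero (depth or velocity is 0).
Q = Σ qᵢ = 6.402 m³/s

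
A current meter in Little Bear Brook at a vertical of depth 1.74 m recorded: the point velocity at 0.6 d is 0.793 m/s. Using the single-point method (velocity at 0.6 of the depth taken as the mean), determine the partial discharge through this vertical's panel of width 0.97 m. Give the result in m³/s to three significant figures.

v̄ = v₀.₆ = 0.793 m/s
q = v̄ × d × w = 0.7930 × 1.74 × 0.97 = 1.338 m³/s

1.34 m³/s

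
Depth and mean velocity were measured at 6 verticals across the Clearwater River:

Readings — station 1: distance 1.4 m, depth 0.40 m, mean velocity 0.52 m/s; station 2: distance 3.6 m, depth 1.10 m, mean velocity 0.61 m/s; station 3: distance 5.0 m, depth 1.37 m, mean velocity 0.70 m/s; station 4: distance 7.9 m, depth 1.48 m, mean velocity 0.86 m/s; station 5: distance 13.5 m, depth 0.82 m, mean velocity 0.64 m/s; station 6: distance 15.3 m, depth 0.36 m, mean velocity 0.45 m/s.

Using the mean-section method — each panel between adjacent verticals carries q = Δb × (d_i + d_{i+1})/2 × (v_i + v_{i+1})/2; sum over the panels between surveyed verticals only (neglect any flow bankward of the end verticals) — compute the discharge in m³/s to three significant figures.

Panel 1-2: Δb = 2.2 m, d̄ = (0.40+1.10)/2 = 0.75, v̄ = (0.52+0.61)/2 = 0.565 → q = 2.2×0.75×0.565 = 0.9323 m³/s
Panel 2-3: Δb = 1.4 m, d̄ = (1.10+1.37)/2 = 1.235, v̄ = (0.61+0.70)/2 = 0.655 → q = 1.4×1.235×0.655 = 1.132 m³/s
Panel 3-4: Δb = 2.9 m, d̄ = (1.37+1.48)/2 = 1.425, v̄ = (0.70+0.86)/2 = 0.78 → q = 2.9×1.425×0.78 = 3.223 m³/s
Panel 4-5: Δb = 5.6 m, d̄ = (1.48+0.82)/2 = 1.15, v̄ = (0.86+0.64)/2 = 0.75 → q = 5.6×1.15×0.75 = 4.830 m³/s
Panel 5-6: Δb = 1.8 m, d̄ = (0.82+0.36)/2 = 0.59, v̄ = (0.64+0.45)/2 = 0.545 → q = 1.8×0.59×0.545 = 0.5788 m³/s
Q = Σ q = 10.70 m³/s

10.7 m³/s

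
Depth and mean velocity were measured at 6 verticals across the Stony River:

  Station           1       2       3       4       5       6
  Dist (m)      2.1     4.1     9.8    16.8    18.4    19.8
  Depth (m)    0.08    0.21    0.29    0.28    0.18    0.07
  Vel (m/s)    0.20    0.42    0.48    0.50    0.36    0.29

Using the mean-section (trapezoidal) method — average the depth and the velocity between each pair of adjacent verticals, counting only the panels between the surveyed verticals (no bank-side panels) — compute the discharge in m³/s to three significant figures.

1.92 m³/s

Panel 1-2: Δb = 2 m, d̄ = (0.08+0.21)/2 = 0.145, v̄ = (0.20+0.42)/2 = 0.31 → q = 2×0.145×0.31 = 0.08990 m³/s
Panel 2-3: Δb = 5.7 m, d̄ = (0.21+0.29)/2 = 0.25, v̄ = (0.42+0.48)/2 = 0.45 → q = 5.7×0.25×0.45 = 0.6413 m³/s
Panel 3-4: Δb = 7 m, d̄ = (0.29+0.28)/2 = 0.285, v̄ = (0.48+0.50)/2 = 0.49 → q = 7×0.285×0.49 = 0.9776 m³/s
Panel 4-5: Δb = 1.6 m, d̄ = (0.28+0.18)/2 = 0.23, v̄ = (0.50+0.36)/2 = 0.43 → q = 1.6×0.23×0.43 = 0.1582 m³/s
Panel 5-6: Δb = 1.4 m, d̄ = (0.18+0.07)/2 = 0.125, v̄ = (0.36+0.29)/2 = 0.325 → q = 1.4×0.125×0.325 = 0.05688 m³/s
Q = Σ q = 1.924 m³/s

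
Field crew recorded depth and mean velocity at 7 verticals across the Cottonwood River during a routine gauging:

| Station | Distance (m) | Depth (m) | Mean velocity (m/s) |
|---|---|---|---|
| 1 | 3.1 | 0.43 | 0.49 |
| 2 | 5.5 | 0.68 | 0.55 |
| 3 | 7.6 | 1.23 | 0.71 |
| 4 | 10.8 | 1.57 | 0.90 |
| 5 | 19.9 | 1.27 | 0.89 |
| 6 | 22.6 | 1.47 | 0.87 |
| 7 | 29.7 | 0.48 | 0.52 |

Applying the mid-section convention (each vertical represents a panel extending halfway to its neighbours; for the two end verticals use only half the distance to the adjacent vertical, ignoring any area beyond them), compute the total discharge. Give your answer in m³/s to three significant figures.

w_1 = (5.5 − 3.1)/2 = 1.2 m; q_1 = 0.49 × 0.43 × 1.2 = 0.2528 m³/s
w_2 = (7.6 − 3.1)/2 = 2.25 m; q_2 = 0.55 × 0.68 × 2.25 = 0.8415 m³/s
w_3 = (10.8 − 5.5)/2 = 2.65 m; q_3 = 0.71 × 1.23 × 2.65 = 2.314 m³/s
w_4 = (19.9 − 7.6)/2 = 6.15 m; q_4 = 0.90 × 1.57 × 6.15 = 8.690 m³/s
w_5 = (22.6 − 10.8)/2 = 5.9 m; q_5 = 0.89 × 1.27 × 5.9 = 6.669 m³/s
w_6 = (29.7 − 19.9)/2 = 4.9 m; q_6 = 0.87 × 1.47 × 4.9 = 6.267 m³/s
w_7 = (29.7 − 22.6)/2 = 3.55 m; q_7 = 0.52 × 0.48 × 3.55 = 0.8861 m³/s
Q = Σ qᵢ = 25.92 m³/s

25.9 m³/s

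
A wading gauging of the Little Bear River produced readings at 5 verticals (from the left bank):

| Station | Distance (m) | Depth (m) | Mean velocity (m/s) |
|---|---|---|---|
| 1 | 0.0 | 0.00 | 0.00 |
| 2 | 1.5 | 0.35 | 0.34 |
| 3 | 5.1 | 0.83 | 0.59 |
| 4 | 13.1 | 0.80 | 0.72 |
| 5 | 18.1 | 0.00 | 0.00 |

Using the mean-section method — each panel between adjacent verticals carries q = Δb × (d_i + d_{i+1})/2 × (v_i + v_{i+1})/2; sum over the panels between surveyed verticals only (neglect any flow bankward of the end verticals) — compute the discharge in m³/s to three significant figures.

Panel 1-2: Δb = 1.5 m, d̄ = (0.00+0.35)/2 = 0.175, v̄ = (0.00+0.34)/2 = 0.17 → q = 1.5×0.175×0.17 = 0.04463 m³/s
Panel 2-3: Δb = 3.6 m, d̄ = (0.35+0.83)/2 = 0.59, v̄ = (0.34+0.59)/2 = 0.465 → q = 3.6×0.59×0.465 = 0.9877 m³/s
Panel 3-4: Δb = 8 m, d̄ = (0.83+0.80)/2 = 0.815, v̄ = (0.59+0.72)/2 = 0.655 → q = 8×0.815×0.655 = 4.271 m³/s
Panel 4-5: Δb = 5 m, d̄ = (0.80+0.00)/2 = 0.4, v̄ = (0.72+0.00)/2 = 0.36 → q = 5×0.4×0.36 = 0.7200 m³/s
Q = Σ q = 6.023 m³/s

6.02 m³/s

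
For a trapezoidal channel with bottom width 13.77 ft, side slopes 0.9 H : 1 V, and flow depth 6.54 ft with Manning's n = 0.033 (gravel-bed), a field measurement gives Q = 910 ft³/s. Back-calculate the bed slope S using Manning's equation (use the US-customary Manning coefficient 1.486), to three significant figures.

A = (b + z·y)·y = (13.77 + 0.9×6.54)×6.54 = 128.6 ft²
P = b + 2y√(1+z²) = 13.77 + 2×6.54×√(1+0.9²) = 31.37 ft
R = A/P = 128.6/31.37 = 4.098 ft
S = (Q·n / (1.486·A·R^(2/3)))² = (910×0.033 / (1.486×128.6×2.561))² = 0.003768

0.00377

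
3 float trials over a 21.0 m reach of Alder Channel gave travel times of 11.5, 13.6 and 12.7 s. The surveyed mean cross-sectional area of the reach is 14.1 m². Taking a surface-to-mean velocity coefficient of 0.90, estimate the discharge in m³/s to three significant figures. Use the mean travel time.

21.2 m³/s

t̄ = (11.5 + 13.6 + 12.7) / 3 = 12.6 s
v_surface = L / t̄ = 21.0 / 12.6 = 1.667 m/s
v_mean = 0.90 × 1.667 = 1.500 m/s
Q = A × v_mean = 14.1 × 1.500 = 21.15 m³/s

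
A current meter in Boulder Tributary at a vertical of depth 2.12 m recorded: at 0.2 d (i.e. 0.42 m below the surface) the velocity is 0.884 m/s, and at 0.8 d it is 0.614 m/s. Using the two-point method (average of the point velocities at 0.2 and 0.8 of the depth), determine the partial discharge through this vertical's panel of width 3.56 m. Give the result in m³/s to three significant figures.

v̄ = (0.884 + 0.614) / 2 = 0.7490 m/s
q = v̄ × d × w = 0.7490 × 2.12 × 3.56 = 5.653 m³/s

5.65 m³/s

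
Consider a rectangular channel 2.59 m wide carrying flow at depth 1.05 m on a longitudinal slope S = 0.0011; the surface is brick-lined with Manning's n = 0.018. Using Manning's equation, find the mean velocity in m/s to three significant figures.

A = b·y = 2.59 × 1.05 = 2.720 m²
P = b + 2y = 2.59 + 2×1.05 = 4.690 m
R = A/P = 2.720/4.690 = 0.5799 m
Q = (1/n)·A·R^(2/3)·S^(1/2) = (1/0.018) × 2.720 × 0.5799^(2/3) × 0.0011^(1/2) = 3.484 m³/s
V = Q/A = 3.484/2.720 = 1.281 m/s

1.28 m/s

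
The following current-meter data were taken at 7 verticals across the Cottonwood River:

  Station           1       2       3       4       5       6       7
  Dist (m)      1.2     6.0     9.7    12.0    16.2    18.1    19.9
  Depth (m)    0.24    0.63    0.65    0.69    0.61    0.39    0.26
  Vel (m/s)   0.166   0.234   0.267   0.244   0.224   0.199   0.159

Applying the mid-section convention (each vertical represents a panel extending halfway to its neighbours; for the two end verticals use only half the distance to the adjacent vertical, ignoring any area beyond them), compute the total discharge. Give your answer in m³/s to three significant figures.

w_1 = (6.0 − 1.2)/2 = 2.4 m; q_1 = 0.166 × 0.24 × 2.4 = 0.09562 m³/s
w_2 = (9.7 − 1.2)/2 = 4.25 m; q_2 = 0.234 × 0.63 × 4.25 = 0.6265 m³/s
w_3 = (12.0 − 6.0)/2 = 3 m; q_3 = 0.267 × 0.65 × 3 = 0.5207 m³/s
w_4 = (16.2 − 9.7)/2 = 3.25 m; q_4 = 0.244 × 0.69 × 3.25 = 0.5472 m³/s
w_5 = (18.1 − 12.0)/2 = 3.05 m; q_5 = 0.224 × 0.61 × 3.05 = 0.4168 m³/s
w_6 = (19.9 − 16.2)/2 = 1.85 m; q_6 = 0.199 × 0.39 × 1.85 = 0.1436 m³/s
w_7 = (19.9 − 18.1)/2 = 0.9 m; q_7 = 0.159 × 0.26 × 0.9 = 0.03721 m³/s
Q = Σ qᵢ = 2.388 m³/s

2.39 m³/s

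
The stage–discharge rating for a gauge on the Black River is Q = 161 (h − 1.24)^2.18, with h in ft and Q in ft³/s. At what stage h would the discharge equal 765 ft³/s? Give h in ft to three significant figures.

3.28 ft

h − h₀ = (Q/C)^(1/b) = (765/161)^(1/2.18) = 2.044 ft
h = 1.24 + 2.044 = 3.284 ft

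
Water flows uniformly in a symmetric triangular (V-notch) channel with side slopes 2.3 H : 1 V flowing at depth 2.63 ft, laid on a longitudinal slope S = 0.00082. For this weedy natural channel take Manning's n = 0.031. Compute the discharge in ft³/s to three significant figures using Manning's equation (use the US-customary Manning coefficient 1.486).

24.7 ft³/s

A = z·y² = 2.3×2.63² = 15.91 ft²
P = 2y√(1+z²) = 2×2.63×√(1+2.3²) = 13.19 ft
R = A/P = 15.91/13.19 = 1.206 ft
Q = (1.486/n)·A·R^(2/3)·S^(1/2) = (1.486/0.031) × 15.91 × 1.206^(2/3) × 0.00082^(1/2) = 24.74 ft³/s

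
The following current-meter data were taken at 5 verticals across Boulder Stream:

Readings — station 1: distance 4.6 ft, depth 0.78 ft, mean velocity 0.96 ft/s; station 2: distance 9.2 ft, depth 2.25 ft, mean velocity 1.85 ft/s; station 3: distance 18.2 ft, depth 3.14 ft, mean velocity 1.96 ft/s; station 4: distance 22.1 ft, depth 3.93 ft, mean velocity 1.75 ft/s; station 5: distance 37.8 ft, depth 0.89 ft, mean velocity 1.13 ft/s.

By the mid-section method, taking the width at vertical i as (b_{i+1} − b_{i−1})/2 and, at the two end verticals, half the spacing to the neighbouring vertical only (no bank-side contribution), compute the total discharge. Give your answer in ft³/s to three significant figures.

w_1 = (9.2 − 4.6)/2 = 2.3 ft; q_1 = 0.96 × 0.78 × 2.3 = 1.722 ft³/s
w_2 = (18.2 − 4.6)/2 = 6.8 ft; q_2 = 1.85 × 2.25 × 6.8 = 28.31 ft³/s
w_3 = (22.1 − 9.2)/2 = 6.45 ft; q_3 = 1.96 × 3.14 × 6.45 = 39.70 ft³/s
w_4 = (37.8 − 18.2)/2 = 9.8 ft; q_4 = 1.75 × 3.93 × 9.8 = 67.40 ft³/s
w_5 = (37.8 − 22.1)/2 = 7.85 ft; q_5 = 1.13 × 0.89 × 7.85 = 7.895 ft³/s
Q = Σ qᵢ = 145.0 ft³/s

145 ft³/s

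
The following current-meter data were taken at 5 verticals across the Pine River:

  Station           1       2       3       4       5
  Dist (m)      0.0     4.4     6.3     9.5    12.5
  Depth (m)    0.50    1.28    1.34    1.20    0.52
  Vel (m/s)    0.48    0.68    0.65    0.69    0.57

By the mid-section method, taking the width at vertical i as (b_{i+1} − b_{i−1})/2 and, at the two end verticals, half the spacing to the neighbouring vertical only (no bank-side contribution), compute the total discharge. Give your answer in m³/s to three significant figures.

8.50 m³/s

w_1 = (4.4 − 0.0)/2 = 2.2 m; q_1 = 0.48 × 0.50 × 2.2 = 0.5280 m³/s
w_2 = (6.3 − 0.0)/2 = 3.15 m; q_2 = 0.68 × 1.28 × 3.15 = 2.742 m³/s
w_3 = (9.5 − 4.4)/2 = 2.55 m; q_3 = 0.65 × 1.34 × 2.55 = 2.221 m³/s
w_4 = (12.5 − 6.3)/2 = 3.1 m; q_4 = 0.69 × 1.20 × 3.1 = 2.567 m³/s
w_5 = (12.5 − 9.5)/2 = 1.5 m; q_5 = 0.57 × 0.52 × 1.5 = 0.4446 m³/s
Q = Σ qᵢ = 8.502 m³/s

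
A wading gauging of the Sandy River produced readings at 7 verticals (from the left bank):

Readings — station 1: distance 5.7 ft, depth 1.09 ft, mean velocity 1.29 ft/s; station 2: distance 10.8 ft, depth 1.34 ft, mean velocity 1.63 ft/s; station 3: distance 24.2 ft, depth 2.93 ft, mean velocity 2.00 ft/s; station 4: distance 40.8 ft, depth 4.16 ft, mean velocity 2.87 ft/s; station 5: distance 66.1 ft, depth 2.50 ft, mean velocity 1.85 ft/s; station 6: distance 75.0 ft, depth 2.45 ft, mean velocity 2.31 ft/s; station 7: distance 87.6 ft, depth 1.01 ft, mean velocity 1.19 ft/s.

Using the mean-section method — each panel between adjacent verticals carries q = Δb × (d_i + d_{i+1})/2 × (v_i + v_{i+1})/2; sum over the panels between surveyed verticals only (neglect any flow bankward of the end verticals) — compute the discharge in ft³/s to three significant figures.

487 ft³/s

Panel 1-2: Δb = 5.1 ft, d̄ = (1.09+1.34)/2 = 1.215, v̄ = (1.29+1.63)/2 = 1.46 → q = 5.1×1.215×1.46 = 9.047 ft³/s
Panel 2-3: Δb = 13.4 ft, d̄ = (1.34+2.93)/2 = 2.135, v̄ = (1.63+2.00)/2 = 1.815 → q = 13.4×2.135×1.815 = 51.93 ft³/s
Panel 3-4: Δb = 16.6 ft, d̄ = (2.93+4.16)/2 = 3.545, v̄ = (2.00+2.87)/2 = 2.435 → q = 16.6×3.545×2.435 = 143.3 ft³/s
Panel 4-5: Δb = 25.3 ft, d̄ = (4.16+2.50)/2 = 3.33, v̄ = (2.87+1.85)/2 = 2.36 → q = 25.3×3.33×2.36 = 198.8 ft³/s
Panel 5-6: Δb = 8.9 ft, d̄ = (2.50+2.45)/2 = 2.475, v̄ = (1.85+2.31)/2 = 2.08 → q = 8.9×2.475×2.08 = 45.82 ft³/s
Panel 6-7: Δb = 12.6 ft, d̄ = (2.45+1.01)/2 = 1.73, v̄ = (2.31+1.19)/2 = 1.75 → q = 12.6×1.73×1.75 = 38.15 ft³/s
Q = Σ q = 487.1 ft³/s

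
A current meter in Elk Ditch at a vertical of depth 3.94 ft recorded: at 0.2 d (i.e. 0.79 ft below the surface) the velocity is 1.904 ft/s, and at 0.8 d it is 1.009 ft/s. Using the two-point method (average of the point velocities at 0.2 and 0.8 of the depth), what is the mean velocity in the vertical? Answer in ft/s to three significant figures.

v̄ = (1.904 + 1.009) / 2 = 1.457 ft/s

1.46 ft/s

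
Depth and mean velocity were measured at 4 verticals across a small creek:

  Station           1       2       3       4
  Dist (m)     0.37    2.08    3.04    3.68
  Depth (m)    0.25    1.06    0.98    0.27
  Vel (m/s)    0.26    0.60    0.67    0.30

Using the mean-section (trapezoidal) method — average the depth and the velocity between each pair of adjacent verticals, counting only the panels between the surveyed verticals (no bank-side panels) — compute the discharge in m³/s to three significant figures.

1.30 m³/s

Panel 1-2: Δb = 1.71 m, d̄ = (0.25+1.06)/2 = 0.655, v̄ = (0.26+0.60)/2 = 0.43 → q = 1.71×0.655×0.43 = 0.4816 m³/s
Panel 2-3: Δb = 0.96 m, d̄ = (1.06+0.98)/2 = 1.02, v̄ = (0.60+0.67)/2 = 0.635 → q = 0.96×1.02×0.635 = 0.6218 m³/s
Panel 3-4: Δb = 0.64 m, d̄ = (0.98+0.27)/2 = 0.625, v̄ = (0.67+0.30)/2 = 0.485 → q = 0.64×0.625×0.485 = 0.1940 m³/s
Q = Σ q = 1.297 m³/s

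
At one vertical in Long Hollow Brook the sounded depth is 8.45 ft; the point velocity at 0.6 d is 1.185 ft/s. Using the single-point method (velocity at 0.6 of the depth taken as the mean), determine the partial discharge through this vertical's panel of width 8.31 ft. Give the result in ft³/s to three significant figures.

v̄ = v₀.₆ = 1.185 ft/s
q = v̄ × d × w = 1.185 × 8.45 × 8.31 = 83.21 ft³/s

83.2 ft³/s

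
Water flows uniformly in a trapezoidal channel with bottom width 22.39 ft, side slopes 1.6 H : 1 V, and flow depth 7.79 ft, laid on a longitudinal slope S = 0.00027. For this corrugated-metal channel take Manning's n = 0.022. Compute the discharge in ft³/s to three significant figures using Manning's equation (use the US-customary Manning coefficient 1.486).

A = (b + z·y)·y = (22.39 + 1.6×7.79)×7.79 = 271.5 ft²
P = b + 2y√(1+z²) = 22.39 + 2×7.79×√(1+1.6²) = 51.79 ft
R = A/P = 271.5/51.79 = 5.243 ft
Q = (1.486/n)·A·R^(2/3)·S^(1/2) = (1.486/0.022) × 271.5 × 5.243^(2/3) × 0.00027^(1/2) = 909.5 ft³/s

909 ft³/s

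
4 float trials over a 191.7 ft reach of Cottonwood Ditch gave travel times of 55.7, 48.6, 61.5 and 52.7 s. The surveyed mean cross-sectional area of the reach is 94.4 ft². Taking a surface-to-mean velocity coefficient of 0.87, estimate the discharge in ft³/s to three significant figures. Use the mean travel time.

t̄ = (55.7 + 48.6 + 61.5 + 52.7) / 4 = 54.625 s
v_surface = L / t̄ = 191.7 / 54.625 = 3.509 ft/s
v_mean = 0.87 × 3.509 = 3.053 ft/s
Q = A × v_mean = 94.4 × 3.053 = 288.2 ft³/s

288 ft³/s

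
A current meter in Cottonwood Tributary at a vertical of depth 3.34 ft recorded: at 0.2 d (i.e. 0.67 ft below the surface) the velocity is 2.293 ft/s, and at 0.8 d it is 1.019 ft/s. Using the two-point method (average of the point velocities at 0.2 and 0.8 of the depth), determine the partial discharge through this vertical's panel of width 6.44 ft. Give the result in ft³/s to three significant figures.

v̄ = (2.293 + 1.019) / 2 = 1.656 ft/s
q = v̄ × d × w = 1.656 × 3.34 × 6.44 = 35.62 ft³/s

35.6 ft³/s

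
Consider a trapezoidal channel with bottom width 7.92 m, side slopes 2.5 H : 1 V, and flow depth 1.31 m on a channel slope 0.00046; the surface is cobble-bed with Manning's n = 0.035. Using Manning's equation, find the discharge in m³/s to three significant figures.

8.86 m³/s

A = (b + z·y)·y = (7.92 + 2.5×1.31)×1.31 = 14.67 m²
P = b + 2y√(1+z²) = 7.92 + 2×1.31×√(1+2.5²) = 14.97 m
R = A/P = 14.67/14.97 = 0.9794 m
Q = (1/n)·A·R^(2/3)·S^(1/2) = (1/0.035) × 14.67 × 0.9794^(2/3) × 0.00046^(1/2) = 8.863 m³/s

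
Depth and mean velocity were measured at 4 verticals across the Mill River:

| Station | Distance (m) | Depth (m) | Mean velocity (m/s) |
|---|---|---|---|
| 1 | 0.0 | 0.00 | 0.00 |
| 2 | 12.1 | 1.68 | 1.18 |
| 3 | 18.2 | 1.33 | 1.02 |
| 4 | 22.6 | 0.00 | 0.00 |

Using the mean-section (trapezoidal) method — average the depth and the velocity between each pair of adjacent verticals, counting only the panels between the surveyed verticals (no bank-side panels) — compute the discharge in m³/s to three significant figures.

Panel 1-2: Δb = 12.1 m, d̄ = (0.00+1.68)/2 = 0.84, v̄ = (0.00+1.18)/2 = 0.59 → q = 12.1×0.84×0.59 = 5.997 m³/s
Panel 2-3: Δb = 6.1 m, d̄ = (1.68+1.33)/2 = 1.505, v̄ = (1.18+1.02)/2 = 1.1 → q = 6.1×1.505×1.1 = 10.10 m³/s
Panel 3-4: Δb = 4.4 m, d̄ = (1.33+0.00)/2 = 0.665, v̄ = (1.02+0.00)/2 = 0.51 → q = 4.4×0.665×0.51 = 1.492 m³/s
Q = Σ q = 17.59 m³/s

17.6 m³/s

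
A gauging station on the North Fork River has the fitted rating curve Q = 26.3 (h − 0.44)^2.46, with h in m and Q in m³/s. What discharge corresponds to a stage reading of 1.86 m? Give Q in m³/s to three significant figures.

Q = 26.3 × (1.86 − 0.44)^2.46 = 26.3 × 1.42^2.46 = 62.31 m³/s

62.3 m³/s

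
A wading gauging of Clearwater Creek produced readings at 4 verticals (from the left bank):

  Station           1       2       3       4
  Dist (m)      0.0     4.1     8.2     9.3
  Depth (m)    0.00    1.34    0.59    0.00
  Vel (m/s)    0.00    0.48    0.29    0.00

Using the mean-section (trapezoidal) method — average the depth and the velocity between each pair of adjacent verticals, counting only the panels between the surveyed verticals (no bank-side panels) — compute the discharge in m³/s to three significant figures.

Panel 1-2: Δb = 4.1 m, d̄ = (0.00+1.34)/2 = 0.67, v̄ = (0.00+0.48)/2 = 0.24 → q = 4.1×0.67×0.24 = 0.6593 m³/s
Panel 2-3: Δb = 4.1 m, d̄ = (1.34+0.59)/2 = 0.965, v̄ = (0.48+0.29)/2 = 0.385 → q = 4.1×0.965×0.385 = 1.523 m³/s
Panel 3-4: Δb = 1.1 m, d̄ = (0.59+0.00)/2 = 0.295, v̄ = (0.29+0.00)/2 = 0.145 → q = 1.1×0.295×0.145 = 0.04705 m³/s
Q = Σ q = 2.230 m³/s

2.23 m³/s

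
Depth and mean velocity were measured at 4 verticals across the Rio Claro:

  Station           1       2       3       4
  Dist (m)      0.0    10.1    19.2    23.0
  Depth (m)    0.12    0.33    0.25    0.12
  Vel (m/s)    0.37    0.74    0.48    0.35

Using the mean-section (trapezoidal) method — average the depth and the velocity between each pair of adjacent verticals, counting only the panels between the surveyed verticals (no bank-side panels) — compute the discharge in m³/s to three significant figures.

3.16 m³/s

Panel 1-2: Δb = 10.1 m, d̄ = (0.12+0.33)/2 = 0.225, v̄ = (0.37+0.74)/2 = 0.555 → q = 10.1×0.225×0.555 = 1.261 m³/s
Panel 2-3: Δb = 9.1 m, d̄ = (0.33+0.25)/2 = 0.29, v̄ = (0.74+0.48)/2 = 0.61 → q = 9.1×0.29×0.61 = 1.610 m³/s
Panel 3-4: Δb = 3.8 m, d̄ = (0.25+0.12)/2 = 0.185, v̄ = (0.48+0.35)/2 = 0.415 → q = 3.8×0.185×0.415 = 0.2917 m³/s
Q = Σ q = 3.163 m³/s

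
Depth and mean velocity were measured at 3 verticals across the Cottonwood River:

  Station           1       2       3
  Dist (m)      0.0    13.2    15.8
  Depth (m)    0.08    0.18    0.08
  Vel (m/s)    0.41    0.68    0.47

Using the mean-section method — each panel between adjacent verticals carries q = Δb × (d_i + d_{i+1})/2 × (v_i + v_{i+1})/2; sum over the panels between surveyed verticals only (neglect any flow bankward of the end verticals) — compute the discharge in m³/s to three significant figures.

1.13 m³/s

Panel 1-2: Δb = 13.2 m, d̄ = (0.08+0.18)/2 = 0.13, v̄ = (0.41+0.68)/2 = 0.545 → q = 13.2×0.13×0.545 = 0.9352 m³/s
Panel 2-3: Δb = 2.6 m, d̄ = (0.18+0.08)/2 = 0.13, v̄ = (0.68+0.47)/2 = 0.575 → q = 2.6×0.13×0.575 = 0.1944 m³/s
Q = Σ q = 1.130 m³/s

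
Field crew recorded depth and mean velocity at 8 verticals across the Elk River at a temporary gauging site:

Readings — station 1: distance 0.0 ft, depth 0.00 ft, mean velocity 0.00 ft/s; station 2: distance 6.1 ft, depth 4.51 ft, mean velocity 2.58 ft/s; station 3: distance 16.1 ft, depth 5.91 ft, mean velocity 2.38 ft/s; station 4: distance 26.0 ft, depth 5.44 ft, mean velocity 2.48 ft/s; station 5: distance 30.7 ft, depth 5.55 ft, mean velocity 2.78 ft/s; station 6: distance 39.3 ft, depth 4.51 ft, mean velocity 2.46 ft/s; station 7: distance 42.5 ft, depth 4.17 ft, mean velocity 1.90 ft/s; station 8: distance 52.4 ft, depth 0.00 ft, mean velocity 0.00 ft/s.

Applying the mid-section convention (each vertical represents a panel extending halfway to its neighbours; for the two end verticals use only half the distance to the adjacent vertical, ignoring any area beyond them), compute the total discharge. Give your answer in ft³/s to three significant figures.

552 ft³/s

w_2 = (16.1 − 0.0)/2 = 8.05 ft; q_2 = 2.58 × 4.51 × 8.05 = 93.67 ft³/s
w_3 = (26.0 − 6.1)/2 = 9.95 ft; q_3 = 2.38 × 5.91 × 9.95 = 140.0 ft³/s
w_4 = (30.7 − 16.1)/2 = 7.3 ft; q_4 = 2.48 × 5.44 × 7.3 = 98.49 ft³/s
w_5 = (39.3 − 26.0)/2 = 6.65 ft; q_5 = 2.78 × 5.55 × 6.65 = 102.6 ft³/s
w_6 = (42.5 − 30.7)/2 = 5.9 ft; q_6 = 2.46 × 4.51 × 5.9 = 65.46 ft³/s
w_7 = (52.4 − 39.3)/2 = 6.55 ft; q_7 = 1.90 × 4.17 × 6.55 = 51.90 ft³/s
Stations 1, 8 contribute zero (depth or velocity is 0).
Q = Σ qᵢ = 552.1 ft³/s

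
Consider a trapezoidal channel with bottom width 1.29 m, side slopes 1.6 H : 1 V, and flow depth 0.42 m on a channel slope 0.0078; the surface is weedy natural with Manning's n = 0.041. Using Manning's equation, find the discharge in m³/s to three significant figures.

0.772 m³/s

A = (b + z·y)·y = (1.29 + 1.6×0.42)×0.42 = 0.8240 m²
P = b + 2y√(1+z²) = 1.29 + 2×0.42×√(1+1.6²) = 2.875 m
R = A/P = 0.8240/2.875 = 0.2866 m
Q = (1/n)·A·R^(2/3)·S^(1/2) = (1/0.041) × 0.8240 × 0.2866^(2/3) × 0.0078^(1/2) = 0.7717 m³/s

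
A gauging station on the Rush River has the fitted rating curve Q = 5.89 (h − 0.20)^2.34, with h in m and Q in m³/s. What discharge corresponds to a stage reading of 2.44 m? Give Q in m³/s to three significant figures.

Q = 5.89 × (2.44 − 0.20)^2.34 = 5.89 × 2.24^2.34 = 38.88 m³/s

38.9 m³/s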